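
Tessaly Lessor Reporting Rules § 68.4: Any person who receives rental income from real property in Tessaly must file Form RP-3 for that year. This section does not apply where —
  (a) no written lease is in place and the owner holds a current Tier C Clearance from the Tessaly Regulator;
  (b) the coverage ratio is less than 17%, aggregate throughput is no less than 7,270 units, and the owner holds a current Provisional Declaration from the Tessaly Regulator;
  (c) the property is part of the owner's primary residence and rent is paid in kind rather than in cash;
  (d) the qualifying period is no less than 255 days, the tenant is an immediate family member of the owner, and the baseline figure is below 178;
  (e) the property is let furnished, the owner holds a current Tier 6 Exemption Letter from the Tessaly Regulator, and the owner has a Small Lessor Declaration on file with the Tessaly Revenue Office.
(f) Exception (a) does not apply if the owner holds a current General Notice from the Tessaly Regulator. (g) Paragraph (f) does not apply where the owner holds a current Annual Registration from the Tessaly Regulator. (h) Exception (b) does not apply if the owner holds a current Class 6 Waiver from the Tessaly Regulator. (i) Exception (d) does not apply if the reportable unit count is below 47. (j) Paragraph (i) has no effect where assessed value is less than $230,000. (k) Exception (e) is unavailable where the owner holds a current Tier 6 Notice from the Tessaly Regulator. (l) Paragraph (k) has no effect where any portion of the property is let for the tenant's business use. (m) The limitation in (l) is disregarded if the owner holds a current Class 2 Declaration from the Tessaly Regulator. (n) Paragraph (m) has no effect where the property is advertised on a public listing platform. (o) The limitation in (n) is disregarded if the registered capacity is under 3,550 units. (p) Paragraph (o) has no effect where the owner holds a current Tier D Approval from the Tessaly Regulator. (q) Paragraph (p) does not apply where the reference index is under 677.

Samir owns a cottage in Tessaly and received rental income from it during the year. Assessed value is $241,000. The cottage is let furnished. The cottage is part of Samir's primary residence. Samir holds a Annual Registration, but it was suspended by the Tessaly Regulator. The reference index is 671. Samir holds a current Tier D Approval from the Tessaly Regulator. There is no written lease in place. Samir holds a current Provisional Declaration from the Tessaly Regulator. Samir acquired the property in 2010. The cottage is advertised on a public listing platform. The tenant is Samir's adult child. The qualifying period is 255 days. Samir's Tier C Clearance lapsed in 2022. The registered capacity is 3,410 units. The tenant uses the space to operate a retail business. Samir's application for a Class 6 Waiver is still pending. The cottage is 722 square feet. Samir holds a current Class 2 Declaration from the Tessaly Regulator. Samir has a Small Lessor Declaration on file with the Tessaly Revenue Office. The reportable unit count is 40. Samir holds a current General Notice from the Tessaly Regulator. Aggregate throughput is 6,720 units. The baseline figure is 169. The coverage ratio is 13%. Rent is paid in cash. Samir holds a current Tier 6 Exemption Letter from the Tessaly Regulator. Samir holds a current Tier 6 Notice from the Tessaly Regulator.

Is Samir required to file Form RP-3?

Exception (a) does not apply: the Tier C Clearance is not current.
Exception (b) does not apply: aggregate throughput is 6,720 units, short of 7,270 units.
Exception (c) does not apply: rent is paid in cash.
Exception (d) is satisfied on its face — the qualifying period is 255 days, meeting the 255 days threshold; the tenant is an immediate family member; the baseline figure is 169, below the 178 limit. However, paragraphs (i)–(j) must be considered: (i) applies — the reportable unit count is 40, below the 47 limit. (j), which would lift (i), is not engaged — assessed value is $241,000, not less than $230,000. Exception (d) does not apply.
Exception (e): the property is let furnished; a current Tier 6 Exemption Letter is held; a Small Lessor Declaration is on file — every condition holds. However, paragraphs (k)–(q) must be considered: (k) applies — a current Tier 6 Notice is held. (l) is triggered (the space is let for business use), but yields to (m): (m) operates against (l): a current Class 2 Declaration is held. (n) would limit (m) — the property is publicly advertised — but (o) sets (n) aside: (o) is triggered — the registered capacity is 3,410 units, under the 3,550 units limit. (p) operates (a current Tier D Approval is held), but is displaced by (q): (q) applies — the reference index is 671, under the 677 limit. Exception (e) does not apply.
No exception displaces § 68.4.

Yes — Samir must file Form RP-3.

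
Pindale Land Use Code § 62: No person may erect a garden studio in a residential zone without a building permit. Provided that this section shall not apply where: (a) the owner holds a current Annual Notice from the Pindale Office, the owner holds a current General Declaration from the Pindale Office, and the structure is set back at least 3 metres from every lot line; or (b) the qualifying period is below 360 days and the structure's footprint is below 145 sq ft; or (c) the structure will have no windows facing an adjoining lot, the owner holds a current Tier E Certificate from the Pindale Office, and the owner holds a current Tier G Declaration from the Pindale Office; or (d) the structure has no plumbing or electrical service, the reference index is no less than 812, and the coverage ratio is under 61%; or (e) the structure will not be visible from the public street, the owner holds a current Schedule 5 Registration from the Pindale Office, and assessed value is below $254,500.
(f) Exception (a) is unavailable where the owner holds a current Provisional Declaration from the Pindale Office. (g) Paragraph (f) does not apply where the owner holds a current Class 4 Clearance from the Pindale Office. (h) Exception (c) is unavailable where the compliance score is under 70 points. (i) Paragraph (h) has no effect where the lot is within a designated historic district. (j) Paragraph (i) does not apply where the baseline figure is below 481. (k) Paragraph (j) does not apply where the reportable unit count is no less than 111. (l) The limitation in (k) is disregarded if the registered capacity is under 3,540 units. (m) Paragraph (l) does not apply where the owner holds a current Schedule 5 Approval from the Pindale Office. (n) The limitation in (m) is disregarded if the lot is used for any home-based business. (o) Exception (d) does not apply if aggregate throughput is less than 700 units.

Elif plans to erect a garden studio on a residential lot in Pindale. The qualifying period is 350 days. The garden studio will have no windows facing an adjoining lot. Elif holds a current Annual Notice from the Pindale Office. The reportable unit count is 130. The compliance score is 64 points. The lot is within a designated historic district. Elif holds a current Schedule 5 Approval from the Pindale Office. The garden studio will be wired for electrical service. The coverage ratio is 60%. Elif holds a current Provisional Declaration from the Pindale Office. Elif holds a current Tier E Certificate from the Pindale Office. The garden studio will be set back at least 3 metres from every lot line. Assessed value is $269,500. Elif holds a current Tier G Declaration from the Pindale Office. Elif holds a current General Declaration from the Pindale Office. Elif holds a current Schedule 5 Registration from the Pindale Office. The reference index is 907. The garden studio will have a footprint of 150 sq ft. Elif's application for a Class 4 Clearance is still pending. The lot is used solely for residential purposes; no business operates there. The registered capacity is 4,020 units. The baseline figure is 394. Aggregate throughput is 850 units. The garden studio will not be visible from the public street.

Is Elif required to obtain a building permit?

No — exception (c) applies; Elif does not need a building permit.

All of (a)'s requirements are met (a current Annual Notice is held; a current General Declaration is held; the setback is at least 3 m on every side). But applying paragraphs (f)–(g): (f) operates against (a): a current Provisional Declaration is held. (g), which would lift (f), does not operate here — no current Class 4 Clearance is held. (a) is therefore removed.
Exception (b) requires that the structure's footprint is below 145 sq ft; but the structure's footprint is 150 sq ft, not below 145 sq ft, so (b) is unavailable.
All of (c)'s requirements are met (no windows face an adjoining lot; a current Tier E Certificate is held; a current Tier G Declaration is held). As to paragraphs (h)–(n): (h) is triggered (the compliance score is 64 points, under the 70 points limit), but is displaced by (i): (i) operates against (h): the lot is in a historic district. (j) would limit (i) — the baseline figure is 394, below the 481 limit — but (k) sets (j) aside: (k) operates — the reportable unit count is 130, meeting the 111 threshold. (l) is inapplicable (the registered capacity is 4,020 units, not under 3,540 units), so (k) stands. Exception (c) stands.
Exception (d) requires that the structure has no plumbing or electrical service; but electrical service is planned, so (d) is unavailable.
Exception (e) does not apply: assessed value is $269,500, not below $254,500.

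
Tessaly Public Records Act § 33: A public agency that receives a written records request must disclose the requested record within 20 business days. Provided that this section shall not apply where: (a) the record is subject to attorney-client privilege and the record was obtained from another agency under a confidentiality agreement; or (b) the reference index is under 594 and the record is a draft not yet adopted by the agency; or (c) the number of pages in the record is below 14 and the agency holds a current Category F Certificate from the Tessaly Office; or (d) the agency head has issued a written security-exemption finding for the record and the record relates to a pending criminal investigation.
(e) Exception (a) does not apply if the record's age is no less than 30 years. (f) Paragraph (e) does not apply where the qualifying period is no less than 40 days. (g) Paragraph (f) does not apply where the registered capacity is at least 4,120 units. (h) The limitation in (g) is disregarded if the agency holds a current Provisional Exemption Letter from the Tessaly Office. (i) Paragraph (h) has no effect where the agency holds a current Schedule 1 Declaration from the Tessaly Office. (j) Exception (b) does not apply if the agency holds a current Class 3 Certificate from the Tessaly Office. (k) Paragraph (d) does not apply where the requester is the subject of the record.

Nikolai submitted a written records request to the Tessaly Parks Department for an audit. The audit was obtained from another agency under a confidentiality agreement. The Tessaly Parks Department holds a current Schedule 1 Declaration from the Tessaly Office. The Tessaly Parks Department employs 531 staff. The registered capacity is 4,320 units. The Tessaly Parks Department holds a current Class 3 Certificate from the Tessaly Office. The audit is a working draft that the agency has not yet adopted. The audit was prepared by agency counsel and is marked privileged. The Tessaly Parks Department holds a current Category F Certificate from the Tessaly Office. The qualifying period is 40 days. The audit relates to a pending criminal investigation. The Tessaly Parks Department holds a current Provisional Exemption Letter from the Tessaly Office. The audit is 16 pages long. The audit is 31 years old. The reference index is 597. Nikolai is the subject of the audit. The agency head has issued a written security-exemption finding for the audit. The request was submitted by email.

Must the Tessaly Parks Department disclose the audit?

Yes — the Tessaly Parks Department must disclose the audit.

Exception (a): the audit is privileged; the audit was obtained under a confidentiality agreement — every condition holds. But applying paragraphs (e)–(i): (e) operates against (a): the record's age is 31 years, meeting the 30 years threshold. (f) applies (the qualifying period is 40 days, meeting the 40 days threshold), but is displaced by (g): (g) is engaged — the registered capacity is 4,320 units, meeting the 4,120 units threshold. (h) is engaged (a current Provisional Exemption Letter is held), but is set aside by (i): (i) is triggered — a current Schedule 1 Declaration is held. Exception (a) does not apply.
Exception (b) does not apply: the reference index is 597, not under 594.
Exception (c) fails — the number of pages in the record is 16, not below 14.
Exception (d)'s conditions are all satisfied: a written security-exemption finding has been issued; the audit relates to a pending investigation. But: (k) operates against (d): Nikolai is the subject of the audit. So (d) is unavailable.
No exception is made out. the Tessaly Parks Department falls within the general rule.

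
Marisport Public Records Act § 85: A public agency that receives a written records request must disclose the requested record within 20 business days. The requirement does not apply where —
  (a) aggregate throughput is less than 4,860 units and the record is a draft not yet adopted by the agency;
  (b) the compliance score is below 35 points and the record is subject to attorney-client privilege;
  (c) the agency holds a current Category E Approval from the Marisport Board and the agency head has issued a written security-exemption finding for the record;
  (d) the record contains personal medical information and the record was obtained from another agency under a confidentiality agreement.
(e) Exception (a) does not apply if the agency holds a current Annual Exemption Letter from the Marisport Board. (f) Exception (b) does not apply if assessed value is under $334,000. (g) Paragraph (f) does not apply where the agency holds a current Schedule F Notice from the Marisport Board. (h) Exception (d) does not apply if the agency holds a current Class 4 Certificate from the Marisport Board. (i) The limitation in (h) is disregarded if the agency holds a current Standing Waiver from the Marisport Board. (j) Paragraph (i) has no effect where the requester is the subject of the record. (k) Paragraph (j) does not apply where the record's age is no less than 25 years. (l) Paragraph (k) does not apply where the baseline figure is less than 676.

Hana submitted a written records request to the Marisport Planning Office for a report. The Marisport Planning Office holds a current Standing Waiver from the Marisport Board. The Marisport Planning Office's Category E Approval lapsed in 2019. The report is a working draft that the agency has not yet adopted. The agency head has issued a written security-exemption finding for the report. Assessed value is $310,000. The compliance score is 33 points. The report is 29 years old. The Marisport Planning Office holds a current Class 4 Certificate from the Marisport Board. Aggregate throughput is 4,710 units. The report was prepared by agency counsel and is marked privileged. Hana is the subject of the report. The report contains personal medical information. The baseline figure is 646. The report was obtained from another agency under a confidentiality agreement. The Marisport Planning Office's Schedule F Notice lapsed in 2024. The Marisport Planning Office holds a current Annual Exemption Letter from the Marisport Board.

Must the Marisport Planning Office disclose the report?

Yes — the Marisport Planning Office must disclose the report.

Exception (a)'s conditions are all satisfied: aggregate throughput is 4,710 units, less than the 4,860 units limit; the report is an unadopted draft. Turning to paragraph (e): (e) operates against (a): a current Annual Exemption Letter is held. (a) is therefore removed.
Exception (b): the compliance score is 33 points, below the 35 points limit; the report is privileged — every condition holds. But applying paragraphs (f)–(g): (f) is engaged — assessed value is $310,000, under the $334,000 limit. (g), which would lift (f), is inapplicable — there is no Schedule F Notice in force. Exception (b) does not apply.
Exception (c) does not apply: the Category E Approval is not current.
Exception (d) is satisfied on its face — the report contains personal medical information; the report was obtained under a confidentiality agreement. But: (h) is engaged — a current Class 4 Certificate is held. (i) would limit (h) — a current Standing Waiver is held — but (j) sets (i) aside: (j) operates against (i): Hana is the subject of the report. (k) would limit (j) — the record's age is 29 years, meeting the 25 years threshold — but (l) sets (k) aside: (l) operates — the baseline figure is 646, less than the 676 limit. (d) is therefore removed.
None of the exceptions is available; § 85 applies in full.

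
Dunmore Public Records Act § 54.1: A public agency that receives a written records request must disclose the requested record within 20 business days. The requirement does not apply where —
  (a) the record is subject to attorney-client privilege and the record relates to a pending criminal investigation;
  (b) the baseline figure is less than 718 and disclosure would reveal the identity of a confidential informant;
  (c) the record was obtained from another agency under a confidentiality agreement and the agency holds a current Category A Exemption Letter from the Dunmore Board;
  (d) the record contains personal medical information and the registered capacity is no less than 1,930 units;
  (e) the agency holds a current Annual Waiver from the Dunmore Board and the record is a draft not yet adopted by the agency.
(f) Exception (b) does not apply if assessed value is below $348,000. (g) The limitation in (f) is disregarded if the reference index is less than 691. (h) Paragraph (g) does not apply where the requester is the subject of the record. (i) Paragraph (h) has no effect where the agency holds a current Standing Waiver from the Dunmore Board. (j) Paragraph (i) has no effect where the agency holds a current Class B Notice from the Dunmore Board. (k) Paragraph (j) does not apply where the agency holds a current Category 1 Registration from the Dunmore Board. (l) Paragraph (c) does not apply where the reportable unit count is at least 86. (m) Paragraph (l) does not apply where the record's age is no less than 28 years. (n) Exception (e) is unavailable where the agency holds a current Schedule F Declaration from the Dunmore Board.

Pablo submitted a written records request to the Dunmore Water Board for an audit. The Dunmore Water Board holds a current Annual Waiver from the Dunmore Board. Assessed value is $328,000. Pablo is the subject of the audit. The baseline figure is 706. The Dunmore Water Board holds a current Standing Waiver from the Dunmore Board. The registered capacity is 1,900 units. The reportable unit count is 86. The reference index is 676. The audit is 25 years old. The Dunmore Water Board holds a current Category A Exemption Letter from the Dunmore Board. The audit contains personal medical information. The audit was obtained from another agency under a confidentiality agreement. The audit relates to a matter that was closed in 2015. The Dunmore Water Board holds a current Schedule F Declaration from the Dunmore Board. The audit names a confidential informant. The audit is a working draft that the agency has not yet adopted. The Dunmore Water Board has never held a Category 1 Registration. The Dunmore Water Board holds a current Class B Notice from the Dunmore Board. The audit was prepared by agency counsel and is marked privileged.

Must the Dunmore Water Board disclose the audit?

Yes — the Dunmore Water Board must disclose the audit.

Exception (a) fails — the audit relates to a closed matter.
All of (b)'s requirements are met (the baseline figure is 706, less than the 718 limit; the audit names a confidential informant). But applying paragraphs (f)–(k): (f) operates against (b): assessed value is $328,000, below the $348,000 limit. (g) would limit (f) — the reference index is 676, less than the 691 limit — but (h) sets (g) aside: (h) is triggered — Pablo is the subject of the audit. (i) is triggered (a current Standing Waiver is held), but yields to (j): (j) operates against (i): a current Class B Notice is held. (k), which would lift (j), does not operate here — there is no Category 1 Registration in force. So (b) is unavailable.
All of (c)'s requirements are met (the audit was obtained under a confidentiality agreement; a current Category A Exemption Letter is held). However, paragraphs (l)–(m) must be considered: (l) operates against (c): the reportable unit count is 86, meeting the 86 threshold. (m) is not engaged (the record's age is 25 years, short of 28 years), so (l) stands. Exception (c) does not apply.
Exception (d) does not apply: the registered capacity is 1,900 units, short of 1,930 units.
Exception (e)'s conditions are all satisfied: a current Annual Waiver is held; the audit is an unadopted draft. But applying paragraph (n): (n) applies — a current Schedule F Declaration is held. (e) is therefore removed.
No exception displaces § 54.1.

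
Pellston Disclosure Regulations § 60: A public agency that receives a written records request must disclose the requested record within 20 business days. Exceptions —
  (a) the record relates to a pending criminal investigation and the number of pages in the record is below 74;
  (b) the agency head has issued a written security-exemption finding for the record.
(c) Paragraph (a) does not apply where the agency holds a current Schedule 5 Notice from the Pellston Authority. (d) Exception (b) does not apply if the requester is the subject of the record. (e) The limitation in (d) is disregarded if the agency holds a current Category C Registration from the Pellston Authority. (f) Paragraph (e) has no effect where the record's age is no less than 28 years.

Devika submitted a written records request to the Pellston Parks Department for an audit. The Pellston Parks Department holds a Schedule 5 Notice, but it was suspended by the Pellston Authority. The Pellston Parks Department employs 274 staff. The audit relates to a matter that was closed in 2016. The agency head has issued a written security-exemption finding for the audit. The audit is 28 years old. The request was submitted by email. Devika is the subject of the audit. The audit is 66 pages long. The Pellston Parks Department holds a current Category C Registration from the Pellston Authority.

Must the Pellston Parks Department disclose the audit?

Yes — the Pellston Parks Department must disclose the audit.

Exception (a) does not apply: the audit relates to a closed matter.
Exception (b): a written security-exemption finding has been issued — every condition holds. Turning to paragraphs (d)–(f): (d) operates against (b): Devika is the subject of the audit. (e) would limit (d) — a current Category C Registration is held — but (f) sets (e) aside: (f) operates against (e): the record's age is 28 years, meeting the 28 years threshold. (b) is therefore removed.
None of the exceptions is available; § 60 applies in full.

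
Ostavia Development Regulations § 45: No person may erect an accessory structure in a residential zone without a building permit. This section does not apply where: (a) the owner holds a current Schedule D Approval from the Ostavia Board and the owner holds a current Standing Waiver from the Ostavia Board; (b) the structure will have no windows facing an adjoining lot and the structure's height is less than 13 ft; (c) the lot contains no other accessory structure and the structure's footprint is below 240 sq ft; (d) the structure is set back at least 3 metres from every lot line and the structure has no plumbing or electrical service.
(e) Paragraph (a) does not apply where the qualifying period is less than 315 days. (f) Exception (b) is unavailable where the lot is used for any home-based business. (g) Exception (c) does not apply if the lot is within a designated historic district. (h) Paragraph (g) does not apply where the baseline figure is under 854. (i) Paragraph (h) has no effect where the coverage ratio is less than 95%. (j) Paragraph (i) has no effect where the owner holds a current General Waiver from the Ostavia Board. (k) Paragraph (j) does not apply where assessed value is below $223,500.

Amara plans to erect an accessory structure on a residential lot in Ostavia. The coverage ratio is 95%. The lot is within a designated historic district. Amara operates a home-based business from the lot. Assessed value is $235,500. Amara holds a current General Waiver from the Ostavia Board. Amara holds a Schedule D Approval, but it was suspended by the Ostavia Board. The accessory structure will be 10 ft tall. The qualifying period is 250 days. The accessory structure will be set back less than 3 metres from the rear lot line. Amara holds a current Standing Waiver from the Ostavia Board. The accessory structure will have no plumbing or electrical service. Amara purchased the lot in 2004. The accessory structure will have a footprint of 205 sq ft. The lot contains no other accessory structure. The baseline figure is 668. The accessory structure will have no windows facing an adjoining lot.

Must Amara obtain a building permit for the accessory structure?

No — exception (c) applies; Amara does not need a building permit.

Exception (a) requires that the owner holds a current Schedule D Approval from the Ostavia Board; but the Schedule D Approval is not current, so (a) is unavailable.
All of (b)'s requirements are met (no windows face an adjoining lot; the structure's height is 10 ft, less than the 13 ft limit). Turning to paragraph (f): (f) is engaged — a home-based business operates on the lot. (b) is therefore removed.
Exception (c)'s conditions are all satisfied: the lot has no other accessory structure; the structure's footprint is 205 sq ft, below the 240 sq ft limit. Applying paragraphs (g)–(k): (g) operates (the lot is in a historic district), but is set aside by (h): (h) operates — the baseline figure is 668, under the 854 limit. (i) does not operate here (the coverage ratio is 95%, not less than 95%), so (h) stands. So (c) applies.
Exception (d) does not apply: the rear setback is under 3 m.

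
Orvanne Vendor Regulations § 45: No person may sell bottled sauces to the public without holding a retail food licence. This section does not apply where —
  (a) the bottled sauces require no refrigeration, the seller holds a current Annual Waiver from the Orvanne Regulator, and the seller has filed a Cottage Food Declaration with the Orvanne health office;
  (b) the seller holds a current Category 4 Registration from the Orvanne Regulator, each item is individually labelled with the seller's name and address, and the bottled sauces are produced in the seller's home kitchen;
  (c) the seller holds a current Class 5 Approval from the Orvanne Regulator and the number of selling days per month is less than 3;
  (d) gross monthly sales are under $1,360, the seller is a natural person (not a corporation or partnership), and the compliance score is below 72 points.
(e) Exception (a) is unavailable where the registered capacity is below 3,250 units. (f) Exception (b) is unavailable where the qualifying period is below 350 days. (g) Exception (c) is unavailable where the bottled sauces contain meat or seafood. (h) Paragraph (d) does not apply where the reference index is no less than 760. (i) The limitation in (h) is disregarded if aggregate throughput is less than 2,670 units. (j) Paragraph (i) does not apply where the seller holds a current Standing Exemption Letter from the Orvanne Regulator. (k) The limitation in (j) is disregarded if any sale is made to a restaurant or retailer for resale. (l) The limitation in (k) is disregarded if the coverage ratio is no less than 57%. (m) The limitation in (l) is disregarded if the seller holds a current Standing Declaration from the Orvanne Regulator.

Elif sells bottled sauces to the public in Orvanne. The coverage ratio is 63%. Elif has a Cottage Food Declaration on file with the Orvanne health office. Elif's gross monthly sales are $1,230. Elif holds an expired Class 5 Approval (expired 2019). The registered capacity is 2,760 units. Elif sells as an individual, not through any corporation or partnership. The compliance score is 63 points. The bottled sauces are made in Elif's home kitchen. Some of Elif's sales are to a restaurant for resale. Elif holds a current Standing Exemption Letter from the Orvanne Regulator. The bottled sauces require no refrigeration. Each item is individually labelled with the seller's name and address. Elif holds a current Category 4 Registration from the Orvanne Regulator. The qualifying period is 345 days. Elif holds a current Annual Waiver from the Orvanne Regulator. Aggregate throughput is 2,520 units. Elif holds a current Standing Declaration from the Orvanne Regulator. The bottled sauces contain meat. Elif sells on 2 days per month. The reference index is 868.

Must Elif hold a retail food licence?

No — exception (d) applies; Elif is not required to hold a retail food licence.

All of (a)'s requirements are met (the bottled sauces are shelf-stable; a current Annual Waiver is held; a Cottage Food Declaration is on file). But applying paragraph (e): (e) operates against (a): the registered capacity is 2,760 units, below the 3,250 units limit. (a) is therefore removed.
Exception (b): a current Category 4 Registration is held; items are individually labelled; the bottled sauces are home-kitchen produced — every condition holds. But: (f) applies — the qualifying period is 345 days, below the 350 days limit. Exception (b) does not apply.
Exception (c) requires that the seller holds a current Class 5 Approval from the Orvanne Regulator; but the Class 5 Approval is not current, so (c) is unavailable.
Exception (d): gross monthly sales are $1,230, under the $1,360 limit; the seller is a natural person; the compliance score is 63 points, below the 72 points limit — every condition holds. Under paragraphs (h)–(m): (h) would limit (d) — the reference index is 868, meeting the 760 threshold — but (i) sets (h) aside: (i) operates against (h): aggregate throughput is 2,520 units, less than the 2,670 units limit. (j) would limit (i) — a current Standing Exemption Letter is held — but (k) sets (j) aside: (k) is triggered — some sales are to a restaurant for resale. (l) operates (the coverage ratio is 63%, meeting the 57% threshold), but is set aside by (m): (m) operates — a current Standing Declaration is held. So (d) applies.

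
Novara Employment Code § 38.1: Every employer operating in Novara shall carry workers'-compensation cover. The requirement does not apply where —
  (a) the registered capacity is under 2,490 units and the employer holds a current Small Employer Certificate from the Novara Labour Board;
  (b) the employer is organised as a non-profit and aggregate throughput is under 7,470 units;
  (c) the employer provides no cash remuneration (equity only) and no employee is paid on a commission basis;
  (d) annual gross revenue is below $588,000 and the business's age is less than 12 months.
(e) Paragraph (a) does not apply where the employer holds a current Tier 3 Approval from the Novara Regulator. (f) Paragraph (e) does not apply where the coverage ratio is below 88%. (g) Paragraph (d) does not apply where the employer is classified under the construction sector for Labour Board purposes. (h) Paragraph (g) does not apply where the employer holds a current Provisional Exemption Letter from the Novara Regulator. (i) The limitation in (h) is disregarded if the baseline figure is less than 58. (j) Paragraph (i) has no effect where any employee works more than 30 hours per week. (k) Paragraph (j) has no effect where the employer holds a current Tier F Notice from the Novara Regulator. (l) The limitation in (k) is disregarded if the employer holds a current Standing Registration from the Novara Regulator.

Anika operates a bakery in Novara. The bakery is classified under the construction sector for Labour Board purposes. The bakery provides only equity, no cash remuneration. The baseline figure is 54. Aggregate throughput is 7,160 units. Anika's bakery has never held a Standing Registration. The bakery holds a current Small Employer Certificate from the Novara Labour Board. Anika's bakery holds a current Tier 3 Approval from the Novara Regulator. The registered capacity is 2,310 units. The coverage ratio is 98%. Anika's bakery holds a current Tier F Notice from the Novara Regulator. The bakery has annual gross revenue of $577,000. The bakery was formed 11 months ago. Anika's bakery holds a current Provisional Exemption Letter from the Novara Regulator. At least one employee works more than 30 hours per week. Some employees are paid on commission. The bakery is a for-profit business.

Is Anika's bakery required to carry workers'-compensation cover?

Exception (a) is satisfied on its face — the registered capacity is 2,310 units, under the 2,490 units limit; a current Small Employer Certificate is held. But: (e) operates against (a): a current Tier 3 Approval is held. (f), which would lift (e), is not triggered — the coverage ratio is 98%, not below 88%. (a) is therefore removed.
Exception (b) fails — the employer is for-profit.
Exception (c) requires that no employee is paid on a commission basis; but some employees are paid on commission, so (c) is unavailable.
Exception (d) is satisfied on its face — annual gross revenue is $577,000, below the $588,000 limit; the business's age is 11 months, less than the 12 months limit. But: (g) is triggered — the bakery is classified under the construction sector. (h) would limit (g) — a current Provisional Exemption Letter is held — but (i) sets (h) aside: (i) operates against (h): the baseline figure is 54, less than the 58 limit. (j) operates (at least one employee exceeds 30 hours/week), but is itself disapplied by (k): (k) operates against (j): a current Tier F Notice is held. (l) is not triggered (no current Standing Registration is held), so (k) stands. So (d) is unavailable.
None of the exceptions is available; § 38.1 applies in full.

Yes — Anika's bakery must carry workers'-compensation cover.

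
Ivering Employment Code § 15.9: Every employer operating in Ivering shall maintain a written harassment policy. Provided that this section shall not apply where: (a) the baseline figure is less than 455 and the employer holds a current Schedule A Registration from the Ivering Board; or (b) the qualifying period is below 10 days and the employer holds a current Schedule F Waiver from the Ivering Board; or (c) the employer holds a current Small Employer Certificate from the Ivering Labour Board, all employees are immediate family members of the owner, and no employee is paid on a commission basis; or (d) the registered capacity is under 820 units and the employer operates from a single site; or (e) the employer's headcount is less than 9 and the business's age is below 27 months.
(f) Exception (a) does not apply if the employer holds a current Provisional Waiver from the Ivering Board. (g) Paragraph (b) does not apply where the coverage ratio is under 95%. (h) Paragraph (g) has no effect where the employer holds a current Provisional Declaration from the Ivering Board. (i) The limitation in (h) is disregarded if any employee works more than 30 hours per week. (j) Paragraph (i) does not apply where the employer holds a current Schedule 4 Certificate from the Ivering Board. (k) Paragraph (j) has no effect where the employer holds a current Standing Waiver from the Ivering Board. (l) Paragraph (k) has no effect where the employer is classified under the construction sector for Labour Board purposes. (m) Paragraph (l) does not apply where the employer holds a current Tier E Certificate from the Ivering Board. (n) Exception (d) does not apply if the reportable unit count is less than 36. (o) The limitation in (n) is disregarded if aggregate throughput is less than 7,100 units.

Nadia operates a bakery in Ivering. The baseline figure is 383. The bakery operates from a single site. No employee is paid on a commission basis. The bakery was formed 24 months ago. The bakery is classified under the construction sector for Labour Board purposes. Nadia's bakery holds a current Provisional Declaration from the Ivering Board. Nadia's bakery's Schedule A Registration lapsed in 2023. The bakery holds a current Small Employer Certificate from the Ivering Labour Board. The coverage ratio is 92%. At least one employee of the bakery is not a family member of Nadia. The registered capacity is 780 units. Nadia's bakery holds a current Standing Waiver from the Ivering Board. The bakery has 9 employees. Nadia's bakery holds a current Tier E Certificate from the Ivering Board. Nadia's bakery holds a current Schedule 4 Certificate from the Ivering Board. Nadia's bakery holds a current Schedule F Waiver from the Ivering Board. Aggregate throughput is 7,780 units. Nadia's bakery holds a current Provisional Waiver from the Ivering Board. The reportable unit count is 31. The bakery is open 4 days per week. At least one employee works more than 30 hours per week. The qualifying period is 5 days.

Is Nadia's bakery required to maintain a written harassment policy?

Exception (a) fails — no current Schedule A Registration is held.
Exception (b) is satisfied on its face — the qualifying period is 5 days, below the 10 days limit; a current Schedule F Waiver is held. Turning to paragraphs (g)–(m): (g) operates against (b): the coverage ratio is 92%, under the 95% limit. (h) would limit (g) — a current Provisional Declaration is held — but (i) sets (h) aside: (i) applies — at least one employee exceeds 30 hours/week. (j) is engaged (a current Schedule 4 Certificate is held), but is set aside by (k): (k) is triggered — a current Standing Waiver is held. (l) would limit (k) — the bakery is classified under the construction sector — but (m) sets (l) aside: (m) operates against (l): a current Tier E Certificate is held. Exception (b) does not apply.
Exception (c) requires that all employees are immediate family members of the owner; but at least one employee is not a family member, so (c) is unavailable.
Exception (d) is satisfied on its face — the registered capacity is 780 units, under the 820 units limit; the employer operates from a single site. Turning to paragraphs (n)–(o): (n) operates — the reportable unit count is 31, less than the 36 limit. (o) is not triggered (aggregate throughput is 7,780 units, not less than 7,100 units), so (n) stands. (d) is therefore removed.
Exception (e) does not apply: the employer's headcount is 9, not less than 9.
No exception is made out. Nadia's bakery falls within the general rule.

Yes — Nadia's bakery must maintain a written harassment policy.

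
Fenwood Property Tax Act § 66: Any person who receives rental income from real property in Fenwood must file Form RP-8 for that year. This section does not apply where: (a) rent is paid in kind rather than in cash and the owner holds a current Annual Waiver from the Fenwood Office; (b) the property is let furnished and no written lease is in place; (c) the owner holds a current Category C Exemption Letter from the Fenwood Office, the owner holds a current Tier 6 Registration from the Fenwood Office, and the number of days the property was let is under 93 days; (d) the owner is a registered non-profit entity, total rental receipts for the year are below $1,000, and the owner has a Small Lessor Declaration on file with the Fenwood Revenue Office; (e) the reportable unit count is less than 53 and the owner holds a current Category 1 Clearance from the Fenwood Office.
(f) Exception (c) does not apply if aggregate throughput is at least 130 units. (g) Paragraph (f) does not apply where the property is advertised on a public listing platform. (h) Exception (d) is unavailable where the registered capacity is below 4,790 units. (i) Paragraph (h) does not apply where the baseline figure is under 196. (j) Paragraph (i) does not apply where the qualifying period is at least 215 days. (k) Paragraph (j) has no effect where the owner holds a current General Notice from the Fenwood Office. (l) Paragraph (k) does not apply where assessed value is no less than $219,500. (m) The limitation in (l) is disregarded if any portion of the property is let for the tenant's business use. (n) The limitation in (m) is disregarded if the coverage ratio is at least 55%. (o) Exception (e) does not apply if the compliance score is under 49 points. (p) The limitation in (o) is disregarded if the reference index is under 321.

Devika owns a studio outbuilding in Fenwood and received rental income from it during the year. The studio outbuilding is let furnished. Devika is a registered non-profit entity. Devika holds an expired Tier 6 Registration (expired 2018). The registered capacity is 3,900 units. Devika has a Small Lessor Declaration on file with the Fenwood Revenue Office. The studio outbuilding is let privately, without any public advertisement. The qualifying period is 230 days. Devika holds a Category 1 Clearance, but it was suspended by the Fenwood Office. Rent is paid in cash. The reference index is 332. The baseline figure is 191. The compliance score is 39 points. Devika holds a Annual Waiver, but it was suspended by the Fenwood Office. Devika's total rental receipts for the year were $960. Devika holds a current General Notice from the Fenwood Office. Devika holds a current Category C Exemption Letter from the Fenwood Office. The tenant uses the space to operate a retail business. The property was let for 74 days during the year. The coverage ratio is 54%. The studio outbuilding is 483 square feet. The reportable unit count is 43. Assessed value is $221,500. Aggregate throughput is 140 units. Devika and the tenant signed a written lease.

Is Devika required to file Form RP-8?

No — exception (d) applies; Devika is not required to file Form RP-8.

Exception (a) requires that rent is paid in kind rather than in cash; but rent is paid in cash, so (a) is unavailable.
Exception (b) fails — a written lease is in place.
Exception (c) does not apply: the Tier 6 Registration is not current.
Exception (d)'s conditions are all satisfied: Devika is a registered non-profit; total rental receipts for the year are $960, below the $1,000 limit; a Small Lessor Declaration is on file. Considering the limiting provisions: (h) is triggered (the registered capacity is 3,900 units, below the 4,790 units limit), but is displaced by (i): (i) applies — the baseline figure is 191, under the 196 limit. (j) would limit (i) — the qualifying period is 230 days, meeting the 215 days threshold — but (k) sets (j) aside: (k) operates — a current General Notice is held. (l) would limit (k) — assessed value is $221,500, meeting the $219,500 threshold — but (m) sets (l) aside: (m) is triggered — the space is let for business use. (n) is not engaged (the coverage ratio is 54%, short of 55%), so (m) stands. So (d) applies.
Exception (e) does not apply: there is no Category 1 Clearance in force.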